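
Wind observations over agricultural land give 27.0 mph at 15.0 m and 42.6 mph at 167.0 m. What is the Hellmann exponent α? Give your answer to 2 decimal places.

Power law: V₂/V₁ = (z₂/z₁)^α ⇒ α = ln(V₂/V₁) / ln(z₂/z₁)
α = ln(42.6/27.0) / ln(167.0/15.0) = ln(1.5778) / ln(11.1333)
  = 0.45602 / 2.40994 = 0.18922

α ≈ 0.19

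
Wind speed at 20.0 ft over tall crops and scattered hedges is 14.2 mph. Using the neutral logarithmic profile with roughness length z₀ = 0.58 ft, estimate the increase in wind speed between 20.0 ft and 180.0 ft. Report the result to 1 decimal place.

Log law: V₂ = V₁ · ln(z₂/z₀)/ln(z₁/z₀) = 14.2 × 5.7377/3.5405 = 23.0126 mph
ΔV = 23.0126 − 14.2 = 8.8126 mph

8.8 mph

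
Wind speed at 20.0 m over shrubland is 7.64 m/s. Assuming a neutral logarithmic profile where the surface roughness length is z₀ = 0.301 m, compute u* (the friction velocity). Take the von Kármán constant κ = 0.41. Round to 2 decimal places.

u* ≈ 0.75 m/s

Log law: V(z) = (u*/κ) · ln(z/z₀) ⇒ u* = κ · V / ln(z/z₀)
u* = 0.41 × 7.64 / ln(20.0/0.301) = 0.41 × 7.64 / 4.1964
   = 3.1324 / 4.1964 = 0.7465 m/s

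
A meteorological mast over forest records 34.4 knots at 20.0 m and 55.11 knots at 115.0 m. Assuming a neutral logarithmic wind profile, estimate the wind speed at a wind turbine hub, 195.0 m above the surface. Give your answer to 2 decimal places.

Log law: V ∝ ln(z/z₀). From the pair, with r = V₁/V₂ = 0.62421,
ln z₀ = (ln z₁ − r·ln z₂)/(1 − r) = (2.9957 − 0.62421×4.7449)/0.37579 = 0.0903 → z₀ = 1.094 m
V₃ = V₁ · ln(z₃/z₀)/ln(z₁/z₀) = 34.4 × 5.1827/2.9055 = 61.3622 knots

61.36 knots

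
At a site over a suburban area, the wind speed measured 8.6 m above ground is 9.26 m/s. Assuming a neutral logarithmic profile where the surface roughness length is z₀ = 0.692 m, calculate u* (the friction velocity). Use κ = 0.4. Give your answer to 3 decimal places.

Log law: V(z) = (u*/κ) · ln(z/z₀) ⇒ u* = κ · V / ln(z/z₀)
u* = 0.4 × 9.26 / ln(8.6/0.692) = 0.4 × 9.26 / 2.5199
   = 3.7040 / 2.5199 = 1.4699 m/s

u* ≈ 1.470 m/s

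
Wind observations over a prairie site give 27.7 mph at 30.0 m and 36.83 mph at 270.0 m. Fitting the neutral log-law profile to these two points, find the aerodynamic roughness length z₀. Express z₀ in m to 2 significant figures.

Log law: V(z) ∝ ln(z/z₀). With r = V₁/V₂ = 27.7/36.83 = 0.75210,
r · ln(z₂/z₀) = ln(z₁/z₀) ⇒ ln z₀ = (ln z₁ − r·ln z₂)/(1 − r)
ln z₀ = (3.40120 − 0.75210×5.59842) / 0.24790 = -3.2651
z₀ = exp(-3.2651) = 0.03819 m

z₀ ≈ 0.038 m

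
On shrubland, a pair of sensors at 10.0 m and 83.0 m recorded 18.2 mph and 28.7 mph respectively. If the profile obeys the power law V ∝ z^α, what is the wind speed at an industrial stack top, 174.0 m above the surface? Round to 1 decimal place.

33.7 mph

First find α: α = ln(V₂/V₁)/ln(z₂/z₁) = ln(28.7/18.2)/ln(83.0/10.0) = 0.45548/2.11626 = 0.2152
Extrapolate from 83.0 m to 174.0 m: V₃ = 28.7 × (174.0/83.0)^0.2152 = 28.7 × 1.1727 = 33.6567 mph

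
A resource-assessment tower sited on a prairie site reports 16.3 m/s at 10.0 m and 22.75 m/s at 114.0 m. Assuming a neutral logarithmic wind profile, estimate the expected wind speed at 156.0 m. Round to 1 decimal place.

23.6 m/s

Log law: V ∝ ln(z/z₀). From the pair, with r = V₁/V₂ = 0.71648,
ln z₀ = (ln z₁ − r·ln z₂)/(1 − r) = (2.3026 − 0.71648×4.7362)/0.28352 = -3.8475 → z₀ = 0.02133 m
V₃ = V₁ · ln(z₃/z₀)/ln(z₁/z₀) = 16.3 × 8.8973/6.1501 = 23.5813 m/s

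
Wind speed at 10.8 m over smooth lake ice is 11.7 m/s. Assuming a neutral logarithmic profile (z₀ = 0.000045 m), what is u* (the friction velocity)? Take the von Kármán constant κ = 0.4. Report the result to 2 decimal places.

Log law: V(z) = (u*/κ) · ln(z/z₀) ⇒ u* = κ · V / ln(z/z₀)
u* = 0.4 × 11.7 / ln(10.8/0.000045) = 0.4 × 11.7 / 12.3884
   = 4.6800 / 12.3884 = 0.3778 m/s

u* ≈ 0.38 m/s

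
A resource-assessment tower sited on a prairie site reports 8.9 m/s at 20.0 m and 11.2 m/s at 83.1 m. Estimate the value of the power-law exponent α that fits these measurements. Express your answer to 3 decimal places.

Power law: V₂/V₁ = (z₂/z₁)^α ⇒ α = ln(V₂/V₁) / ln(z₂/z₁)
α = ln(11.2/8.9) / ln(83.1/20.0) = ln(1.2584) / ln(4.1550)
  = 0.22986 / 1.42431 = 0.16138

α ≈ 0.161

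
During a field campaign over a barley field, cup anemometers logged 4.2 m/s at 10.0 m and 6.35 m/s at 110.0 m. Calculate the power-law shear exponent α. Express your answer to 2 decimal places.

Power law: V₂/V₁ = (z₂/z₁)^α ⇒ α = ln(V₂/V₁) / ln(z₂/z₁)
α = ln(6.35/4.2) / ln(110.0/10.0) = ln(1.5119) / ln(11.0000)
  = 0.41337 / 2.39790 = 0.17239

α ≈ 0.17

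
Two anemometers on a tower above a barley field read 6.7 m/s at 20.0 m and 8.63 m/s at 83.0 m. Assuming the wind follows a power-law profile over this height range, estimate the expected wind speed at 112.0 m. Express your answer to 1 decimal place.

9.1 m/s

First find α: α = ln(V₂/V₁)/ln(z₂/z₁) = ln(8.63/6.7)/ln(83.0/20.0) = 0.25314/1.42311 = 0.1779
Extrapolate from 83.0 m to 112.0 m: V₃ = 8.63 × (112.0/83.0)^0.1779 = 8.63 × 1.0547 = 9.1025 m/s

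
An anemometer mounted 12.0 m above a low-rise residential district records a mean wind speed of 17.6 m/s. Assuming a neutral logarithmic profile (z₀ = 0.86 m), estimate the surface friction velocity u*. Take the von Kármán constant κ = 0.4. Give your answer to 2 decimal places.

Log law: V(z) = (u*/κ) · ln(z/z₀) ⇒ u* = κ · V / ln(z/z₀)
u* = 0.4 × 17.6 / ln(12.0/0.86) = 0.4 × 17.6 / 2.6357
   = 7.0400 / 2.6357 = 2.6710 m/s

u* ≈ 2.67 m/s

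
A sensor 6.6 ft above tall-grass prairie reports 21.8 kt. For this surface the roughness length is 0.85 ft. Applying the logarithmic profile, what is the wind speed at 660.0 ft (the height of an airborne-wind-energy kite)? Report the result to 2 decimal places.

Log law: V(z) ∝ ln(z/z₀), so V₂/V₁ = ln(z₂/z₀) / ln(z₁/z₀).
ln(660.0/0.85) = 6.6548, ln(6.6/0.85) = 2.0496
V₂ = 21.8 × 6.6548/2.0496 = 21.8 × 3.2469 = 70.7819 kt

70.78 kt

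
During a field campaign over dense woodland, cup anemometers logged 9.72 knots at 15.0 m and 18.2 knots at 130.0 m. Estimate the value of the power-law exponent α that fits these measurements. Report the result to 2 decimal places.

α ≈ 0.29

Power law: V₂/V₁ = (z₂/z₁)^α ⇒ α = ln(V₂/V₁) / ln(z₂/z₁)
α = ln(18.2/9.72) / ln(130.0/15.0) = ln(1.8724) / ln(8.6667)
  = 0.62724 / 2.15948 = 0.29046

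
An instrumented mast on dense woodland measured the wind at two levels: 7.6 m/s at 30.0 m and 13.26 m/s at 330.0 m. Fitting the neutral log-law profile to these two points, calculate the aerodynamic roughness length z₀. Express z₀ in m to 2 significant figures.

z₀ ≈ 1.2 m

Log law: V(z) ∝ ln(z/z₀). With r = V₁/V₂ = 7.6/13.26 = 0.57315,
r · ln(z₂/z₀) = ln(z₁/z₀) ⇒ ln z₀ = (ln z₁ − r·ln z₂)/(1 − r)
ln z₀ = (3.40120 − 0.57315×5.79909) / 0.42685 = 0.1814
z₀ = exp(0.1814) = 1.199 m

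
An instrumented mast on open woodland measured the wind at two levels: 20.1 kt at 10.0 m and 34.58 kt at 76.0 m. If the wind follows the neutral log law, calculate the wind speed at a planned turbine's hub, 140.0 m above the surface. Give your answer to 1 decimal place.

Log law: V ∝ ln(z/z₀). From the pair, with r = V₁/V₂ = 0.58126,
ln z₀ = (ln z₁ − r·ln z₂)/(1 − r) = (2.3026 − 0.58126×4.3307)/0.41874 = -0.5127 → z₀ = 0.5989 m
V₃ = V₁ · ln(z₃/z₀)/ln(z₁/z₀) = 20.1 × 5.4544/2.8153 = 38.9416 kt

38.9 kt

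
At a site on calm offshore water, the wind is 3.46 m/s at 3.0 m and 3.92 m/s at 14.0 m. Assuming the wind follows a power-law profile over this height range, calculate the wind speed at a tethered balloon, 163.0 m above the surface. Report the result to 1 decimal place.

First find α: α = ln(V₂/V₁)/ln(z₂/z₁) = ln(3.92/3.46)/ln(14.0/3.0) = 0.12482/1.54045 = 0.0810
Extrapolate from 14.0 m to 163.0 m: V₃ = 3.92 × (163.0/14.0)^0.0810 = 3.92 × 1.2201 = 4.7827 m/s

4.8 m/s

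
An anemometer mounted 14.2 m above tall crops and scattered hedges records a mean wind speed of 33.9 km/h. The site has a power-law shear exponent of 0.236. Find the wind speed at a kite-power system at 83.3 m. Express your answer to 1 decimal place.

51.5 km/h

Power-law profile: V₂ = V₁ · (z₂/z₁)^α
V₂ = 33.9 × (83.3/14.2)^0.236 = 33.9 × (5.8662)^0.236
    = 33.9 × 1.5182 = 51.4674 km/h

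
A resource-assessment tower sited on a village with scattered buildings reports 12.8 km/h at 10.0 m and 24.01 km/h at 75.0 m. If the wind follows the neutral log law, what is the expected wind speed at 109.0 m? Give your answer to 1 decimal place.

Log law: V ∝ ln(z/z₀). From the pair, with r = V₁/V₂ = 0.53311,
ln z₀ = (ln z₁ − r·ln z₂)/(1 − r) = (2.3026 − 0.53311×4.3175)/0.46689 = 0.0019 → z₀ = 1.002 m
V₃ = V₁ · ln(z₃/z₀)/ln(z₁/z₀) = 12.8 × 4.6895/2.3007 = 26.0900 km/h

26.1 km/h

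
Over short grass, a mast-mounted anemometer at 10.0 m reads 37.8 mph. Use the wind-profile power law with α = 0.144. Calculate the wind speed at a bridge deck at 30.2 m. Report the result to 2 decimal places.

Power-law profile: V₂ = V₁ · (z₂/z₁)^α
V₂ = 37.8 × (30.2/10.0)^0.144 = 37.8 × (3.0200)^0.144
    = 37.8 × 1.1725 = 44.3213 mph

44.32 mph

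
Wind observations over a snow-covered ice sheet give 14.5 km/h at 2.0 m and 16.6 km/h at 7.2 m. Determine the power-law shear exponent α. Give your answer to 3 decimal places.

Power law: V₂/V₁ = (z₂/z₁)^α ⇒ α = ln(V₂/V₁) / ln(z₂/z₁)
α = ln(16.6/14.5) / ln(7.2/2.0) = ln(1.1448) / ln(3.6000)
  = 0.13525 / 1.28093 = 0.10559

α ≈ 0.106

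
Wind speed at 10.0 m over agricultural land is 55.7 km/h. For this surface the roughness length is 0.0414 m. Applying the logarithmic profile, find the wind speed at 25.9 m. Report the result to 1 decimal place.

65.4 km/h

Log law: V(z) ∝ ln(z/z₀), so V₂/V₁ = ln(z₂/z₀) / ln(z₁/z₀).
ln(25.9/0.0414) = 6.4387, ln(10.0/0.0414) = 5.4871
V₂ = 55.7 × 6.4387/5.4871 = 55.7 × 1.1734 = 65.3604 km/h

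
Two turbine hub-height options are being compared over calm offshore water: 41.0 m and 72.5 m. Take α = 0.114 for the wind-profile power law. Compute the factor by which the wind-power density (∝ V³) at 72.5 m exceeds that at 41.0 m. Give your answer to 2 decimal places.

1.22

Speed ratio: V_B/V_A = (z_B/z_A)^α = (72.5/41.0)^0.114 = (1.7683)^0.114 = 1.06714
Power-density ratio: P_B/P_A = (V_B/V_A)³ = (1.06714)³ = 1.21524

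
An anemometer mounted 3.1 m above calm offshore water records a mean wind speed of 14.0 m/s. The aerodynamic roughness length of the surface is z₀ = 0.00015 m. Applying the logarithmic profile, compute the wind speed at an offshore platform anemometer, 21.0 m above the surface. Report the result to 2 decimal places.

16.70 m/s

Log law: V(z) ∝ ln(z/z₀), so V₂/V₁ = ln(z₂/z₀) / ln(z₁/z₀).
ln(21.0/0.00015) = 11.8494, ln(3.1/0.00015) = 9.9363
V₂ = 14.0 × 11.8494/9.9363 = 14.0 × 1.1925 = 16.6955 m/s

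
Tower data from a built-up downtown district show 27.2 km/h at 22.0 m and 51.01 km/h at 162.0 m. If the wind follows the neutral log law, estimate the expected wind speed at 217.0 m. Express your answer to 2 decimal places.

Log law: V ∝ ln(z/z₀). From the pair, with r = V₁/V₂ = 0.53323,
ln z₀ = (ln z₁ − r·ln z₂)/(1 − r) = (3.0910 − 0.53323×5.0876)/0.46677 = 0.8102 → z₀ = 2.248 m
V₃ = V₁ · ln(z₃/z₀)/ln(z₁/z₀) = 27.2 × 4.5697/2.2808 = 54.4958 km/h

54.50 km/h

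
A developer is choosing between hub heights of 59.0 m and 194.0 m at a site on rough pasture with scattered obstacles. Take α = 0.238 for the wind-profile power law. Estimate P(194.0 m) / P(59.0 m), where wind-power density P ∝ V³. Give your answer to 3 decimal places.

Speed ratio: V_B/V_A = (z_B/z_A)^α = (194.0/59.0)^0.238 = (3.2881)^0.238 = 1.32750
Power-density ratio: P_B/P_A = (V_B/V_A)³ = (1.32750)³ = 2.33939

2.339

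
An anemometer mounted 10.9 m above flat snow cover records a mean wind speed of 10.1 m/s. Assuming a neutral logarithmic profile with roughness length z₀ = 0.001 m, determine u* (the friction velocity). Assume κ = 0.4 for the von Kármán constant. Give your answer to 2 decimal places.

Log law: V(z) = (u*/κ) · ln(z/z₀) ⇒ u* = κ · V / ln(z/z₀)
u* = 0.4 × 10.1 / ln(10.9/0.001) = 0.4 × 10.1 / 9.2965
   = 4.0400 / 9.2965 = 0.4346 m/s

u* ≈ 0.43 m/s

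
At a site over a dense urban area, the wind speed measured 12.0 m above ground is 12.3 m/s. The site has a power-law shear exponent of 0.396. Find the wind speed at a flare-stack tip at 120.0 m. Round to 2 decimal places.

30.61 m/s

Power-law profile: V₂ = V₁ · (z₂/z₁)^α
V₂ = 12.3 × (120.0/12.0)^0.396 = 12.3 × (10.0000)^0.396
    = 12.3 × 2.4889 = 30.6129 m/s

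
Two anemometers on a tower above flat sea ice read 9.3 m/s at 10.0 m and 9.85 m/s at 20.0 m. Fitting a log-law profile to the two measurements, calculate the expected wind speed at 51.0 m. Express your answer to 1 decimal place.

Log law: V ∝ ln(z/z₀). From the pair, with r = V₁/V₂ = 0.94416,
ln z₀ = (ln z₁ − r·ln z₂)/(1 − r) = (2.3026 − 0.94416×2.9957)/0.05584 = -9.4179 → z₀ = 0.00008126 m
V₃ = V₁ · ln(z₃/z₀)/ln(z₁/z₀) = 9.3 × 13.3497/11.7205 = 10.5928 m/s

10.6 m/s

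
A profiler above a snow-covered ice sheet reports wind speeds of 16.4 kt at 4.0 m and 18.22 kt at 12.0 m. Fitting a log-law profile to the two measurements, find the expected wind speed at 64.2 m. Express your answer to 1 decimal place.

21.0 kt

Log law: V ∝ ln(z/z₀). From the pair, with r = V₁/V₂ = 0.90011,
ln z₀ = (ln z₁ − r·ln z₂)/(1 − r) = (1.3863 − 0.90011×2.4849)/0.09989 = -8.5133 → z₀ = 0.0002008 m
V₃ = V₁ · ln(z₃/z₀)/ln(z₁/z₀) = 16.4 × 12.6753/9.8996 = 20.9983 kt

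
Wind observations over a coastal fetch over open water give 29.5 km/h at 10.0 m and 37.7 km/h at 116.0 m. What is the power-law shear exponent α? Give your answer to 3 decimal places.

α ≈ 0.100

Power law: V₂/V₁ = (z₂/z₁)^α ⇒ α = ln(V₂/V₁) / ln(z₂/z₁)
α = ln(37.7/29.5) / ln(116.0/10.0) = ln(1.2780) / ln(11.6000)
  = 0.24527 / 2.45101 = 0.10007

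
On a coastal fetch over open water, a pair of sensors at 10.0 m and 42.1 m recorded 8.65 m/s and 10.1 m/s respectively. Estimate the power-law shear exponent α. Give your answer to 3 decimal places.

α ≈ 0.108

Power law: V₂/V₁ = (z₂/z₁)^α ⇒ α = ln(V₂/V₁) / ln(z₂/z₁)
α = ln(10.1/8.65) / ln(42.1/10.0) = ln(1.1676) / ln(4.2100)
  = 0.15498 / 1.43746 = 0.10781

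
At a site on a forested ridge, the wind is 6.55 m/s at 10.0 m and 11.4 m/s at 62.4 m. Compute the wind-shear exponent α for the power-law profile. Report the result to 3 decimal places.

Power law: V₂/V₁ = (z₂/z₁)^α ⇒ α = ln(V₂/V₁) / ln(z₂/z₁)
α = ln(11.4/6.55) / ln(62.4/10.0) = ln(1.7405) / ln(6.2400)
  = 0.55415 / 1.83098 = 0.30265

α ≈ 0.303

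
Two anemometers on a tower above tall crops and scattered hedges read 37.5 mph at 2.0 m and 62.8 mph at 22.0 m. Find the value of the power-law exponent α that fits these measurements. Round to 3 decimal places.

Power law: V₂/V₁ = (z₂/z₁)^α ⇒ α = ln(V₂/V₁) / ln(z₂/z₁)
α = ln(62.8/37.5) / ln(22.0/2.0) = ln(1.6747) / ln(11.0000)
  = 0.51561 / 2.39790 = 0.21503

α ≈ 0.215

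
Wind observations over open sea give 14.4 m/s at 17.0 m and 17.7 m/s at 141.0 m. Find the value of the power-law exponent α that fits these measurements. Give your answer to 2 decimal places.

Power law: V₂/V₁ = (z₂/z₁)^α ⇒ α = ln(V₂/V₁) / ln(z₂/z₁)
α = ln(17.7/14.4) / ln(141.0/17.0) = ln(1.2292) / ln(8.2941)
  = 0.20634 / 2.11555 = 0.09753

α ≈ 0.10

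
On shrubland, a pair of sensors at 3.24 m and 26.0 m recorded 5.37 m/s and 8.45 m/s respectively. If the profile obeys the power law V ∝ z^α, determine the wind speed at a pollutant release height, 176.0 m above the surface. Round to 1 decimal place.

12.8 m/s

First find α: α = ln(V₂/V₁)/ln(z₂/z₁) = ln(8.45/5.37)/ln(26.0/3.24) = 0.45334/2.08252 = 0.2177
Extrapolate from 26.0 m to 176.0 m: V₃ = 8.45 × (176.0/26.0)^0.2177 = 8.45 × 1.5163 = 12.8131 m/s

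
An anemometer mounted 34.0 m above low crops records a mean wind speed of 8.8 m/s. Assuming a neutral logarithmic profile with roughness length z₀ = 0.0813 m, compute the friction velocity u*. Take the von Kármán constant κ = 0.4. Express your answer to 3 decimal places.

u* ≈ 0.583 m/s

Log law: V(z) = (u*/κ) · ln(z/z₀) ⇒ u* = κ · V / ln(z/z₀)
u* = 0.4 × 8.8 / ln(34.0/0.0813) = 0.4 × 8.8 / 6.0360
   = 3.5200 / 6.0360 = 0.5832 m/s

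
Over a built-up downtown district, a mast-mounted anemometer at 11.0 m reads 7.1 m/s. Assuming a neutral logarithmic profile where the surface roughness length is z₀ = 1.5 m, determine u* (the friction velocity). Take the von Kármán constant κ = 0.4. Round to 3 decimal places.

Log law: V(z) = (u*/κ) · ln(z/z₀) ⇒ u* = κ · V / ln(z/z₀)
u* = 0.4 × 7.1 / ln(11.0/1.5) = 0.4 × 7.1 / 1.9924
   = 2.8400 / 1.9924 = 1.4254 m/s

u* ≈ 1.425 m/s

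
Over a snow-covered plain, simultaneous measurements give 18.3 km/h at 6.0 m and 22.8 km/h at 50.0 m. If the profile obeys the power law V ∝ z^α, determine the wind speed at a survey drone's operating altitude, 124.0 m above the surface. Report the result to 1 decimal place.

First find α: α = ln(V₂/V₁)/ln(z₂/z₁) = ln(22.8/18.3)/ln(50.0/6.0) = 0.21986/2.12026 = 0.1037
Extrapolate from 50.0 m to 124.0 m: V₃ = 22.8 × (124.0/50.0)^0.1037 = 22.8 × 1.0988 = 25.0517 km/h

25.1 km/h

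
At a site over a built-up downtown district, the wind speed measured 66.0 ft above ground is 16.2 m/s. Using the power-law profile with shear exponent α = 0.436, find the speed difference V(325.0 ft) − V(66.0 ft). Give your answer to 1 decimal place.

Power law: V₂ = V₁ · (z₂/z₁)^α = 16.2 × (4.9242)^0.436 = 32.4620 m/s
ΔV = 32.4620 − 16.2 = 16.2620 m/s

16.3 m/s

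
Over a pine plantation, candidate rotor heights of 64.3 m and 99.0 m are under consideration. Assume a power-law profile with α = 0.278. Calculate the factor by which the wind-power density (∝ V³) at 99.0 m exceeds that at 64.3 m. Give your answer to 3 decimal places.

1.433

Speed ratio: V_B/V_A = (z_B/z_A)^α = (99.0/64.3)^0.278 = (1.5397)^0.278 = 1.12747
Power-density ratio: P_B/P_A = (V_B/V_A)³ = (1.12747)³ = 1.43322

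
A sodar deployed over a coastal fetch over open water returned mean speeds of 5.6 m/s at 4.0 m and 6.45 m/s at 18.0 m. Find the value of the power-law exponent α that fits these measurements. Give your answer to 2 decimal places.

α ≈ 0.09

Power law: V₂/V₁ = (z₂/z₁)^α ⇒ α = ln(V₂/V₁) / ln(z₂/z₁)
α = ln(6.45/5.6) / ln(18.0/4.0) = ln(1.1518) / ln(4.5000)
  = 0.14131 / 1.50408 = 0.09395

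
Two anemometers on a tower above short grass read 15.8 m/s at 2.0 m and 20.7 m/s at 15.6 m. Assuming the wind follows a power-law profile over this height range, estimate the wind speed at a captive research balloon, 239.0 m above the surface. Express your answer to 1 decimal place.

First find α: α = ln(V₂/V₁)/ln(z₂/z₁) = ln(20.7/15.8)/ln(15.6/2.0) = 0.27012/2.05412 = 0.1315
Extrapolate from 15.6 m to 239.0 m: V₃ = 20.7 × (239.0/15.6)^0.1315 = 20.7 × 1.4317 = 29.6372 m/s

29.6 m/s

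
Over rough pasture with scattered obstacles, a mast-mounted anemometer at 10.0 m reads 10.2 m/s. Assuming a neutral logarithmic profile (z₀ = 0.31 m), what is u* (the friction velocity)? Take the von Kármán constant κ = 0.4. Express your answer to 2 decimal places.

Log law: V(z) = (u*/κ) · ln(z/z₀) ⇒ u* = κ · V / ln(z/z₀)
u* = 0.4 × 10.2 / ln(10.0/0.31) = 0.4 × 10.2 / 3.4738
   = 4.0800 / 3.4738 = 1.1745 m/s

u* ≈ 1.17 m/s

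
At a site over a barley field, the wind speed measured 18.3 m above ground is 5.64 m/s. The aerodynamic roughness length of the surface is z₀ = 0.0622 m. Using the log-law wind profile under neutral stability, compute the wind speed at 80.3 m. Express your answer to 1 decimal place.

7.1 m/s

Log law: V(z) ∝ ln(z/z₀), so V₂/V₁ = ln(z₂/z₀) / ln(z₁/z₀).
ln(80.3/0.0622) = 7.1632, ln(18.3/0.0622) = 5.6843
V₂ = 5.64 × 7.1632/5.6843 = 5.64 × 1.2602 = 7.1073 m/s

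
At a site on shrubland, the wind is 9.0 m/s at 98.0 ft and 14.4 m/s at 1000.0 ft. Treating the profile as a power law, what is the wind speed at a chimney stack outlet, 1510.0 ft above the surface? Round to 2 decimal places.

First find α: α = ln(V₂/V₁)/ln(z₂/z₁) = ln(14.4/9.0)/ln(1000.0/98.0) = 0.47000/2.32279 = 0.2023
Extrapolate from 1000.0 ft to 1510.0 ft: V₃ = 14.4 × (1510.0/1000.0)^0.2023 = 14.4 × 1.0870 = 15.6523 m/s

15.65 m/s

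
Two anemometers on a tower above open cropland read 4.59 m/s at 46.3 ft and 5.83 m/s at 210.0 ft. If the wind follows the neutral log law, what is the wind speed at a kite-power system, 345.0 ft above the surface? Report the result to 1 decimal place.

6.2 m/s

Log law: V ∝ ln(z/z₀). From the pair, with r = V₁/V₂ = 0.78731,
ln z₀ = (ln z₁ − r·ln z₂)/(1 − r) = (3.8351 − 0.78731×5.3471)/0.21269 = -1.7616 → z₀ = 0.1718 ft
V₃ = V₁ · ln(z₃/z₀)/ln(z₁/z₀) = 4.59 × 7.6051/5.5967 = 6.2371 m/s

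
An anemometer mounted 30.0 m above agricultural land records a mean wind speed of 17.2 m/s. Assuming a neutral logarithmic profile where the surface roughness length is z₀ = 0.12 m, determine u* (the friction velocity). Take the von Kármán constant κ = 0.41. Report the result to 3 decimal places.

u* ≈ 1.277 m/s

Log law: V(z) = (u*/κ) · ln(z/z₀) ⇒ u* = κ · V / ln(z/z₀)
u* = 0.41 × 17.2 / ln(30.0/0.12) = 0.41 × 17.2 / 5.5215
   = 7.0520 / 5.5215 = 1.2772 m/s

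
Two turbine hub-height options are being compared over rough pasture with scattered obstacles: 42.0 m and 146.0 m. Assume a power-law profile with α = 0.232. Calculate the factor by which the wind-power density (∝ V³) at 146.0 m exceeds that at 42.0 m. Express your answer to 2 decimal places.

2.38

Speed ratio: V_B/V_A = (z_B/z_A)^α = (146.0/42.0)^0.232 = (3.4762)^0.232 = 1.33517
Power-density ratio: P_B/P_A = (V_B/V_A)³ = (1.33517)³ = 2.38017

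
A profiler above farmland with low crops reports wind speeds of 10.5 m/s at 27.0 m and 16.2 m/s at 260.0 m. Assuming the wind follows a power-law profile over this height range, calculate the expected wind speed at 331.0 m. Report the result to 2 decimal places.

First find α: α = ln(V₂/V₁)/ln(z₂/z₁) = ln(16.2/10.5)/ln(260.0/27.0) = 0.43364/2.26484 = 0.1915
Extrapolate from 260.0 m to 331.0 m: V₃ = 16.2 × (331.0/260.0)^0.1915 = 16.2 × 1.0473 = 16.9664 m/s

16.97 m/s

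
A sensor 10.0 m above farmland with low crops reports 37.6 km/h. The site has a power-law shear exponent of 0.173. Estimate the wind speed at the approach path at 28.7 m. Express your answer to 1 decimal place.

45.1 km/h

Power-law profile: V₂ = V₁ · (z₂/z₁)^α
V₂ = 37.6 × (28.7/10.0)^0.173 = 37.6 × (2.8700)^0.173
    = 37.6 × 1.2001 = 45.1234 km/h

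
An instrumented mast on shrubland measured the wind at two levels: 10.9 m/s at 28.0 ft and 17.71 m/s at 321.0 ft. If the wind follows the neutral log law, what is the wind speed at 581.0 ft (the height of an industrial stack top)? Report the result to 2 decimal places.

19.37 m/s

Log law: V ∝ ln(z/z₀). From the pair, with r = V₁/V₂ = 0.61547,
ln z₀ = (ln z₁ − r·ln z₂)/(1 − r) = (3.3322 − 0.61547×5.7714)/0.38453 = -0.5720 → z₀ = 0.5644 ft
V₃ = V₁ · ln(z₃/z₀)/ln(z₁/z₀) = 10.9 × 6.9368/3.9042 = 19.3664 m/s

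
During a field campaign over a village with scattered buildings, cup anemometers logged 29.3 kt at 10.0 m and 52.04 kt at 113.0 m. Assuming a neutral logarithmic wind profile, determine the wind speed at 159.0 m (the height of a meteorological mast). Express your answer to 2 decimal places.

Log law: V ∝ ln(z/z₀). From the pair, with r = V₁/V₂ = 0.56303,
ln z₀ = (ln z₁ − r·ln z₂)/(1 − r) = (2.3026 − 0.56303×4.7274)/0.43697 = -0.8217 → z₀ = 0.4397 m
V₃ = V₁ · ln(z₃/z₀)/ln(z₁/z₀) = 29.3 × 5.8906/3.1243 = 55.2428 kt

55.24 kt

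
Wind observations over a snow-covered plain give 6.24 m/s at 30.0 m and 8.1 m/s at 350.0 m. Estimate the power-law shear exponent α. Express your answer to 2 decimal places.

Power law: V₂/V₁ = (z₂/z₁)^α ⇒ α = ln(V₂/V₁) / ln(z₂/z₁)
α = ln(8.1/6.24) / ln(350.0/30.0) = ln(1.2981) / ln(11.6667)
  = 0.26088 / 2.45674 = 0.10619

α ≈ 0.11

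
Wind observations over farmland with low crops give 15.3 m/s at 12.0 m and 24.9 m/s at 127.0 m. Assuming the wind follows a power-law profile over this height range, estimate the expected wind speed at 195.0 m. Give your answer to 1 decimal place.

First find α: α = ln(V₂/V₁)/ln(z₂/z₁) = ln(24.9/15.3)/ln(127.0/12.0) = 0.48701/2.35928 = 0.2064
Extrapolate from 127.0 m to 195.0 m: V₃ = 24.9 × (195.0/127.0)^0.2064 = 24.9 × 1.0926 = 27.2046 m/s

27.2 m/s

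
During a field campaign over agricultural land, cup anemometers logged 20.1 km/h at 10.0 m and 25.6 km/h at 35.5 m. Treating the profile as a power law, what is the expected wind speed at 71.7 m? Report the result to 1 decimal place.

First find α: α = ln(V₂/V₁)/ln(z₂/z₁) = ln(25.6/20.1)/ln(35.5/10.0) = 0.24187/1.26695 = 0.1909
Extrapolate from 35.5 m to 71.7 m: V₃ = 25.6 × (71.7/35.5)^0.1909 = 25.6 × 1.1436 = 29.2768 km/h

29.3 km/h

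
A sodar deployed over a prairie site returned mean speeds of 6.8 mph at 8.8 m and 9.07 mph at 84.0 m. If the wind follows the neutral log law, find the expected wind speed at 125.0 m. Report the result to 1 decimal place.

9.5 mph

Log law: V ∝ ln(z/z₀). From the pair, with r = V₁/V₂ = 0.74972,
ln z₀ = (ln z₁ − r·ln z₂)/(1 − r) = (2.1748 − 0.74972×4.4308)/0.25028 = -4.5835 → z₀ = 0.01022 m
V₃ = V₁ · ln(z₃/z₀)/ln(z₁/z₀) = 6.8 × 9.4118/6.7583 = 9.4700 mph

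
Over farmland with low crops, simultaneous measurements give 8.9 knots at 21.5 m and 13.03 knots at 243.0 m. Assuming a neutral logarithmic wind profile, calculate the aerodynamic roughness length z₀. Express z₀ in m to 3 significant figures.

Log law: V(z) ∝ ln(z/z₀). With r = V₁/V₂ = 8.9/13.03 = 0.68304,
r · ln(z₂/z₀) = ln(z₁/z₀) ⇒ ln z₀ = (ln z₁ − r·ln z₂)/(1 − r)
ln z₀ = (3.06805 − 0.68304×5.49306) / 0.31696 = -2.1578
z₀ = exp(-2.1578) = 0.1156 m

z₀ ≈ 0.116 m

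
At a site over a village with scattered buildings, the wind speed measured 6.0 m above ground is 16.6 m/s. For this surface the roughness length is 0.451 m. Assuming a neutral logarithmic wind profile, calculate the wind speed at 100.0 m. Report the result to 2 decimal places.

34.65 m/s

Log law: V(z) ∝ ln(z/z₀), so V₂/V₁ = ln(z₂/z₀) / ln(z₁/z₀).
ln(100.0/0.451) = 5.4015, ln(6.0/0.451) = 2.5880
V₂ = 16.6 × 5.4015/2.5880 = 16.6 × 2.0871 = 34.6455 m/s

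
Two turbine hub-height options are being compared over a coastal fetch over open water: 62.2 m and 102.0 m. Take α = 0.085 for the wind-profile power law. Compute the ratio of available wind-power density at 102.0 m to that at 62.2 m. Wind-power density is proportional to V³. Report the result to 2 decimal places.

1.13

Speed ratio: V_B/V_A = (z_B/z_A)^α = (102.0/62.2)^0.085 = (1.6399)^0.085 = 1.04294
Power-density ratio: P_B/P_A = (V_B/V_A)³ = (1.04294)³ = 1.13443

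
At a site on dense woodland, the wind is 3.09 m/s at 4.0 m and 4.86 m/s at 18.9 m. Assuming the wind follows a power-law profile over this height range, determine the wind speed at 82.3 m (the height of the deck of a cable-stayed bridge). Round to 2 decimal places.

First find α: α = ln(V₂/V₁)/ln(z₂/z₁) = ln(4.86/3.09)/ln(18.9/4.0) = 0.45287/1.55287 = 0.2916
Extrapolate from 18.9 m to 82.3 m: V₃ = 4.86 × (82.3/18.9)^0.2916 = 4.86 × 1.5358 = 7.4640 m/s

7.46 m/s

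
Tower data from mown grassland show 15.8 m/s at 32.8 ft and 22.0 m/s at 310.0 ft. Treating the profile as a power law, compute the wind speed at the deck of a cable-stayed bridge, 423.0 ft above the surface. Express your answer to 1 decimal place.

First find α: α = ln(V₂/V₁)/ln(z₂/z₁) = ln(22.0/15.8)/ln(310.0/32.8) = 0.33103/2.24614 = 0.1474
Extrapolate from 310.0 ft to 423.0 ft: V₃ = 22.0 × (423.0/310.0)^0.1474 = 22.0 × 1.0469 = 23.0311 m/s

23.0 m/s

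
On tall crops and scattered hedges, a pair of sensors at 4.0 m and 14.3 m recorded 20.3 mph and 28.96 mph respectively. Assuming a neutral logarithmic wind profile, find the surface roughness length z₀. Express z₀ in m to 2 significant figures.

z₀ ≈ 0.20 m

Log law: V(z) ∝ ln(z/z₀). With r = V₁/V₂ = 20.3/28.96 = 0.70097,
r · ln(z₂/z₀) = ln(z₁/z₀) ⇒ ln z₀ = (ln z₁ − r·ln z₂)/(1 − r)
ln z₀ = (1.38629 − 0.70097×2.66026) / 0.29903 = -1.6000
z₀ = exp(-1.6000) = 0.2019 m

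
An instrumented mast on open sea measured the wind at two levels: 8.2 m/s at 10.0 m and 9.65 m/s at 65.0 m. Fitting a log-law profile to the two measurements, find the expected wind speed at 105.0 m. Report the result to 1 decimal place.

Log law: V ∝ ln(z/z₀). From the pair, with r = V₁/V₂ = 0.84974,
ln z₀ = (ln z₁ − r·ln z₂)/(1 − r) = (2.3026 − 0.84974×4.1744)/0.15026 = -8.2828 → z₀ = 0.0002528 m
V₃ = V₁ · ln(z₃/z₀)/ln(z₁/z₀) = 8.2 × 12.9367/10.5854 = 10.0215 m/s

10.0 m/s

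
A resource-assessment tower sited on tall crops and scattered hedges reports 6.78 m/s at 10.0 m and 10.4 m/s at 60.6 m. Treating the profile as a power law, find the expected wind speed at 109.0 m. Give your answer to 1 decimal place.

12.0 m/s

First find α: α = ln(V₂/V₁)/ln(z₂/z₁) = ln(10.4/6.78)/ln(60.6/10.0) = 0.42783/1.80171 = 0.2375
Extrapolate from 60.6 m to 109.0 m: V₃ = 10.4 × (109.0/60.6)^0.2375 = 10.4 × 1.1496 = 11.9557 m/s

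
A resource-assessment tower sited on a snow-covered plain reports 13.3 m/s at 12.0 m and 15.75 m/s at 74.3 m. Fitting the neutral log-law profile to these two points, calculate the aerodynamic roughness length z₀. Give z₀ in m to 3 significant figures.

z₀ ≈ 0.000604 m

Log law: V(z) ∝ ln(z/z₀). With r = V₁/V₂ = 13.3/15.75 = 0.84444,
r · ln(z₂/z₀) = ln(z₁/z₀) ⇒ ln z₀ = (ln z₁ − r·ln z₂)/(1 − r)
ln z₀ = (2.48491 − 0.84444×4.30811) / 0.15556 = -7.4125
z₀ = exp(-7.4125) = 0.0006037 m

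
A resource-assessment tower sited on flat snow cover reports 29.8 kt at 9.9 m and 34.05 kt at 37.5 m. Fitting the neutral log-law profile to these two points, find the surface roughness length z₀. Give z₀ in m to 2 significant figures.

Log law: V(z) ∝ ln(z/z₀). With r = V₁/V₂ = 29.8/34.05 = 0.87518,
r · ln(z₂/z₀) = ln(z₁/z₀) ⇒ ln z₀ = (ln z₁ − r·ln z₂)/(1 − r)
ln z₀ = (2.29253 − 0.87518×3.62434) / 0.12482 = -7.0458
z₀ = exp(-7.0458) = 0.0008711 m

z₀ ≈ 0.00087 m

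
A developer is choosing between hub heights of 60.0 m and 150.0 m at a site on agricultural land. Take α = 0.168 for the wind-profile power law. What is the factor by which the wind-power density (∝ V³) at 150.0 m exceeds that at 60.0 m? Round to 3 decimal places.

Speed ratio: V_B/V_A = (z_B/z_A)^α = (150.0/60.0)^0.168 = (2.5000)^0.168 = 1.16642
Power-density ratio: P_B/P_A = (V_B/V_A)³ = (1.16642)³ = 1.58694

1.587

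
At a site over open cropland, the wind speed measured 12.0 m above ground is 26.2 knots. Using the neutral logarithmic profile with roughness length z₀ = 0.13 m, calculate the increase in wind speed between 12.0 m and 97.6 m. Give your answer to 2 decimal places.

Log law: V₂ = V₁ · ln(z₂/z₀)/ln(z₁/z₀) = 26.2 × 6.6211/4.5251 = 38.3354 knots
ΔV = 38.3354 − 26.2 = 12.1354 knots

12.14 knots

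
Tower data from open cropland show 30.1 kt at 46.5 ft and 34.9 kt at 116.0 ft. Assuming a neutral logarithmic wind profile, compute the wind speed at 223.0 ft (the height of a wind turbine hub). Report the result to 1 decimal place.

38.3 kt

Log law: V ∝ ln(z/z₀). From the pair, with r = V₁/V₂ = 0.86246,
ln z₀ = (ln z₁ − r·ln z₂)/(1 − r) = (3.8395 − 0.86246×4.7536)/0.13754 = -1.8930 → z₀ = 0.1506 ft
V₃ = V₁ · ln(z₃/z₀)/ln(z₁/z₀) = 30.1 × 7.3001/5.7324 = 38.3319 kt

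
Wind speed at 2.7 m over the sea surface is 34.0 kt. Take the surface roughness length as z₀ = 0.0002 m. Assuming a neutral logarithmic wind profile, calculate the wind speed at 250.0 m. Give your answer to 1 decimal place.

Log law: V(z) ∝ ln(z/z₀), so V₂/V₁ = ln(z₂/z₀) / ln(z₁/z₀).
ln(250.0/0.0002) = 14.0387, ln(2.7/0.0002) = 9.5104
V₂ = 34.0 × 14.0387/9.5104 = 34.0 × 1.4761 = 50.1884 kt

50.2 kt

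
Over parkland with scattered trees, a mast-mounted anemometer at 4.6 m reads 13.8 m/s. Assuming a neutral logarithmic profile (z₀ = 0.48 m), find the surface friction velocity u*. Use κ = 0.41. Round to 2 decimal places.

u* ≈ 2.50 m/s

Log law: V(z) = (u*/κ) · ln(z/z₀) ⇒ u* = κ · V / ln(z/z₀)
u* = 0.41 × 13.8 / ln(4.6/0.48) = 0.41 × 13.8 / 2.2600
   = 5.6580 / 2.2600 = 2.5035 m/s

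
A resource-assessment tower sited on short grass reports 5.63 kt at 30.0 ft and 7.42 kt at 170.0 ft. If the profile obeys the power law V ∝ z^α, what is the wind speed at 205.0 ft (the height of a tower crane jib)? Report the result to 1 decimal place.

7.6 kt

First find α: α = ln(V₂/V₁)/ln(z₂/z₁) = ln(7.42/5.63)/ln(170.0/30.0) = 0.27607/1.73460 = 0.1592
Extrapolate from 170.0 ft to 205.0 ft: V₃ = 7.42 × (205.0/170.0)^0.1592 = 7.42 × 1.0302 = 7.6444 kt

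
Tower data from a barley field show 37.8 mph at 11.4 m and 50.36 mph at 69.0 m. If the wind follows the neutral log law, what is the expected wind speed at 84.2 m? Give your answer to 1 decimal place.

Log law: V ∝ ln(z/z₀). From the pair, with r = V₁/V₂ = 0.75060,
ln z₀ = (ln z₁ − r·ln z₂)/(1 − r) = (2.4336 − 0.75060×4.2341)/0.24940 = -2.9851 → z₀ = 0.05054 m
V₃ = V₁ · ln(z₃/z₀)/ln(z₁/z₀) = 37.8 × 7.4183/5.4187 = 51.7488 mph

51.7 mph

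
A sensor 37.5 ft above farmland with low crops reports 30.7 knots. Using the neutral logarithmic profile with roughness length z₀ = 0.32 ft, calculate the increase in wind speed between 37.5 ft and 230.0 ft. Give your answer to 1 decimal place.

11.7 knots

Log law: V₂ = V₁ · ln(z₂/z₀)/ln(z₁/z₀) = 30.7 × 6.5775/4.7638 = 42.3886 knots
ΔV = 42.3886 − 30.7 = 11.6886 knots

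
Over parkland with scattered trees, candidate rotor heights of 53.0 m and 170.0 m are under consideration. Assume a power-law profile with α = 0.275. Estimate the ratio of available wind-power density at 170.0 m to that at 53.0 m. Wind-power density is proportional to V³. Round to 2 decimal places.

Speed ratio: V_B/V_A = (z_B/z_A)^α = (170.0/53.0)^0.275 = (3.2075)^0.275 = 1.37784
Power-density ratio: P_B/P_A = (V_B/V_A)³ = (1.37784)³ = 2.61573

2.62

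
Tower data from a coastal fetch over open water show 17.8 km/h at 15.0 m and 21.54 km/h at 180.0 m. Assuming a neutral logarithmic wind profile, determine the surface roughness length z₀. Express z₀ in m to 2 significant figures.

z₀ ≈ 0.00011 m

Log law: V(z) ∝ ln(z/z₀). With r = V₁/V₂ = 17.8/21.54 = 0.82637,
r · ln(z₂/z₀) = ln(z₁/z₀) ⇒ ln z₀ = (ln z₁ − r·ln z₂)/(1 − r)
ln z₀ = (2.70805 − 0.82637×5.19296) / 0.17363 = -9.1185
z₀ = exp(-9.1185) = 0.0001096 m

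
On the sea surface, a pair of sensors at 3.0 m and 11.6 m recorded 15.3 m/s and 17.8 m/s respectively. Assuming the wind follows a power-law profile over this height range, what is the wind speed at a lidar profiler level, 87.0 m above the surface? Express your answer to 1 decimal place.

First find α: α = ln(V₂/V₁)/ln(z₂/z₁) = ln(17.8/15.3)/ln(11.6/3.0) = 0.15135/1.35239 = 0.1119
Extrapolate from 11.6 m to 87.0 m: V₃ = 17.8 × (87.0/11.6)^0.1119 = 17.8 × 1.2529 = 22.3022 m/s

22.3 m/s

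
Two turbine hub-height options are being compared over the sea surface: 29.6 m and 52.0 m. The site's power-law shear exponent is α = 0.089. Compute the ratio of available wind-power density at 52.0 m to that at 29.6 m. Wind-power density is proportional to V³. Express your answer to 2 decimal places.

1.16

Speed ratio: V_B/V_A = (z_B/z_A)^α = (52.0/29.6)^0.089 = (1.7568)^0.089 = 1.05143
Power-density ratio: P_B/P_A = (V_B/V_A)³ = (1.05143)³ = 1.16235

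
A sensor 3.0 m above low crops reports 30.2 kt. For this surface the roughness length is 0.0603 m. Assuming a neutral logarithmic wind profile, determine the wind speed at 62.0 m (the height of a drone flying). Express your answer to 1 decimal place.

Log law: V(z) ∝ ln(z/z₀), so V₂/V₁ = ln(z₂/z₀) / ln(z₁/z₀).
ln(62.0/0.0603) = 6.9356, ln(3.0/0.0603) = 3.9070
V₂ = 30.2 × 6.9356/3.9070 = 30.2 × 1.7751 = 53.6094 kt

53.6 kt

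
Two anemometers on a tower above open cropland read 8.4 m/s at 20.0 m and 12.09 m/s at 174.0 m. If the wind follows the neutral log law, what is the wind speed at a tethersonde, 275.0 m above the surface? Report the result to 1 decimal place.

12.9 m/s

Log law: V ∝ ln(z/z₀). From the pair, with r = V₁/V₂ = 0.69479,
ln z₀ = (ln z₁ − r·ln z₂)/(1 − r) = (2.9957 − 0.69479×5.1591)/0.30521 = -1.9289 → z₀ = 0.1453 m
V₃ = V₁ · ln(z₃/z₀)/ln(z₁/z₀) = 8.4 × 7.5457/4.9246 = 12.8707 m/s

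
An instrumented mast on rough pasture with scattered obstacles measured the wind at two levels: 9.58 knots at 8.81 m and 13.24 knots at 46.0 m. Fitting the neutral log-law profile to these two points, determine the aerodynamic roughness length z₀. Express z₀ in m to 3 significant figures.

Log law: V(z) ∝ ln(z/z₀). With r = V₁/V₂ = 9.58/13.24 = 0.72356,
r · ln(z₂/z₀) = ln(z₁/z₀) ⇒ ln z₀ = (ln z₁ − r·ln z₂)/(1 − r)
ln z₀ = (2.17589 − 0.72356×3.82864) / 0.27644 = -2.1502
z₀ = exp(-2.1502) = 0.1165 m

z₀ ≈ 0.116 m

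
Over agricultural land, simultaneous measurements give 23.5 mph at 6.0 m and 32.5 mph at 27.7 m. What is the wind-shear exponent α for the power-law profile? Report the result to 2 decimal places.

α ≈ 0.21

Power law: V₂/V₁ = (z₂/z₁)^α ⇒ α = ln(V₂/V₁) / ln(z₂/z₁)
α = ln(32.5/23.5) / ln(27.7/6.0) = ln(1.3830) / ln(4.6167)
  = 0.32424 / 1.52967 = 0.21197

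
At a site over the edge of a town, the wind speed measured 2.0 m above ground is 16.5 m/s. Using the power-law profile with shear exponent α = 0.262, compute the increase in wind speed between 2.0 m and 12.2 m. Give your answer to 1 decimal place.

10.0 m/s

Power law: V₂ = V₁ · (z₂/z₁)^α = 16.5 × (6.1000)^0.262 = 26.4997 m/s
ΔV = 26.4997 − 16.5 = 9.9997 m/s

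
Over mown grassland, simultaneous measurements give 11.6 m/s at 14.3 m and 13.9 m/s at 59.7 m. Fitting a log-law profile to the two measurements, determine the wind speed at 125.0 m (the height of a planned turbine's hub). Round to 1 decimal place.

15.1 m/s

Log law: V ∝ ln(z/z₀). From the pair, with r = V₁/V₂ = 0.83453,
ln z₀ = (ln z₁ − r·ln z₂)/(1 − r) = (2.6603 − 0.83453×4.0893)/0.16547 = -4.5472 → z₀ = 0.01060 m
V₃ = V₁ · ln(z₃/z₀)/ln(z₁/z₀) = 11.6 × 9.3756/7.2075 = 15.0893 m/s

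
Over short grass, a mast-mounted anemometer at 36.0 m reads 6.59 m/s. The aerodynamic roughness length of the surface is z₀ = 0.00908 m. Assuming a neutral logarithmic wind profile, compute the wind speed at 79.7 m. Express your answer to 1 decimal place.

Log law: V(z) ∝ ln(z/z₀), so V₂/V₁ = ln(z₂/z₀) / ln(z₁/z₀).
ln(79.7/0.00908) = 9.0800, ln(36.0/0.00908) = 8.2852
V₂ = 6.59 × 9.0800/8.2852 = 6.59 × 1.0959 = 7.2221 m/s

7.2 m/s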